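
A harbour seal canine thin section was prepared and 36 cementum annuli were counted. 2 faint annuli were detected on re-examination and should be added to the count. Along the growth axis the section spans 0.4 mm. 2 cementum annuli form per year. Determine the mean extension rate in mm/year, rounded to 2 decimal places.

Adjusted count: 36 + 2 = 38 cementum annuli.
38 cementum annuli at 2 per year is 38 / 2 = 19 years.
Extension rate ≈ 0.4 / 19 = 0.02 mm/year.

0.02 mm/year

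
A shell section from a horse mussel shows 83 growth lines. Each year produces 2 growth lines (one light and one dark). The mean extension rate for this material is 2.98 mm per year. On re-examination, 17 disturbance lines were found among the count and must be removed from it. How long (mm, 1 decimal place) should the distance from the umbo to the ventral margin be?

True growth line count = 83 − 17 = 66.
Dividing by 2 growth lines per year: 66 / 2 = 33 years.
33 years at 2.98 mm/year gives 2.98 × 33 = 98.3 mm.

98.3 mm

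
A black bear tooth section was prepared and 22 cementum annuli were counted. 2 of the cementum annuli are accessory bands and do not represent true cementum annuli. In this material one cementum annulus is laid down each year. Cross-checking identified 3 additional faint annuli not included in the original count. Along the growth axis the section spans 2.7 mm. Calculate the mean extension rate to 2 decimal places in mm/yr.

0.12 mm/yr

Adjusted count: 22 − 2 + 3 = 23 cementum annuli.
Extension rate ≈ 2.7 / 23 = 0.12 mm/yr.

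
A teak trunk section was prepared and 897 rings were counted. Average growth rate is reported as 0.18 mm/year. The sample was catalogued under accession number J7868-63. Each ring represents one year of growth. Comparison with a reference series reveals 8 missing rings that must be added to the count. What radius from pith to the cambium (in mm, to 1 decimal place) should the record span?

Correcting the raw count gives 897 + 8 = 905 true rings.
Predicted length = 0.18 mm/year × 905 years = 162.9 mm.

162.9 mm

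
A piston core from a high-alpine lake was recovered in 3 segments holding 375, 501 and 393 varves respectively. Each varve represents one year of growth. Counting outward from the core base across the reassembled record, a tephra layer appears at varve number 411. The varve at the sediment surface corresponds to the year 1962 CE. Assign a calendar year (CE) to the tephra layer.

1104 CE

Total varves = 375 + 501 + 393 = 1269.
1269 − 411 = 858 varves lie beyond the tephra layer toward the sediment surface.
1962 − 858 = 1104 CE.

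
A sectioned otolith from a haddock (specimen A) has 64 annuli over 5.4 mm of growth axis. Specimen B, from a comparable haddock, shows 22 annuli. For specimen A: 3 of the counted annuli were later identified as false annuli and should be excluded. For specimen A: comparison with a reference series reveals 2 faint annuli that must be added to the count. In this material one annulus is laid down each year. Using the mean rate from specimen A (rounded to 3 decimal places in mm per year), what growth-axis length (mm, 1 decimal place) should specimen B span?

Specimen A: true annulus count = 64 − 3 + 2 = 63.
A: Extension rate ≈ 5.4 / 63 = 0.086 mm/yr.
Length of B = 0.086 × 22 = 1.9 mm.

1.9 mm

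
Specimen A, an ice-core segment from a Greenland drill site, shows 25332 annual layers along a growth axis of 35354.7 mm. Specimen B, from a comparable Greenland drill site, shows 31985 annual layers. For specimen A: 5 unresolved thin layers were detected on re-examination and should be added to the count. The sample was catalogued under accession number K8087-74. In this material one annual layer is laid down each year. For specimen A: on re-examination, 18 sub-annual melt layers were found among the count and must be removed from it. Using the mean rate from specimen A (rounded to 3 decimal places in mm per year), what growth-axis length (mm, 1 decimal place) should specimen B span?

44651.1 mm

Specimen A: true annual layer count = 25332 − 18 + 5 = 25319.
A: Extension rate ≈ 35354.7 / 25319 = 1.396 mm/yr.
Length of B = 1.396 × 31985 = 44651.1 mm.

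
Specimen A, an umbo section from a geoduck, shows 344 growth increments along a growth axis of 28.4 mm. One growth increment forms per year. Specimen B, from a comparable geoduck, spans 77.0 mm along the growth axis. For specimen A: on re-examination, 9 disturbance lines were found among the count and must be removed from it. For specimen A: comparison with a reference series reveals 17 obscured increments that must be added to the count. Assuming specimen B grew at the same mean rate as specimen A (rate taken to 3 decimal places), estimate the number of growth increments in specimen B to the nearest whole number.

Specimen A: adjusted count: 344 − 9 + 17 = 352 growth increments.
A: Mean rate = 28.4 mm / 352 years ≈ 0.081 mm/year.
For B, 77.0 / 0.081 = 950.62 years ≈ 951 growth increments.

951 growth increments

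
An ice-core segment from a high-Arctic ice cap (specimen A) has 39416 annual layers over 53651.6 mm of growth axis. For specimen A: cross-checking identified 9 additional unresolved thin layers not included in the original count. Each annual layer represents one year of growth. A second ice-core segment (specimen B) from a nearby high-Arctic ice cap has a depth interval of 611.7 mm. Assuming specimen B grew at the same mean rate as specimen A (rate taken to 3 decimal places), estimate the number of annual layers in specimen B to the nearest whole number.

449 annual layers

Specimen A: correcting the raw count gives 39416 + 9 = 39425 true annual layers.
A: Extension rate ≈ 53651.6 / 39425 = 1.361 mm per year.
Specimen B: 611.7 mm / 1.361 mm per year = 449.45 years ≈ 449 annual layers.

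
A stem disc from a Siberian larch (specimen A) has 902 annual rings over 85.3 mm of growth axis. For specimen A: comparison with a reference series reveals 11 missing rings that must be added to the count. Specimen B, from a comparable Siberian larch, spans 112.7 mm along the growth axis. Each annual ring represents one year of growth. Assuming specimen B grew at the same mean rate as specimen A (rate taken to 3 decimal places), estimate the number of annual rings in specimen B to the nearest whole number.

Specimen A: true annual ring count = 902 + 11 = 913.
A: 85.3 mm over 913 years gives 85.3 / 913 ≈ 0.093 mm/yr.
B spans 112.7 / 0.093 = 1211.83 years ≈ 1212 annual rings.

1212 annual rings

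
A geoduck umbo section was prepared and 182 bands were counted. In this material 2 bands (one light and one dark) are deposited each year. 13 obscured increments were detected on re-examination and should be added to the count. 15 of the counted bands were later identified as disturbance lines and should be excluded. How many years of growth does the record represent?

90 yr

Correcting the raw count gives 182 − 15 + 13 = 180 true bands.
Dividing by 2 bands per year: 180 / 2 = 90 years.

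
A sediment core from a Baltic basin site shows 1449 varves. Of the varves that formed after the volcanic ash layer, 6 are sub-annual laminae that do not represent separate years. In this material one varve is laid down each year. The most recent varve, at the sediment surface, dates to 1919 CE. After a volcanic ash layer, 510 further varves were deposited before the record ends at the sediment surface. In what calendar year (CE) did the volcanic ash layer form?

510 varves post-date the volcanic ash layer.
Excluding 6 false varves: 510 − 6 = 504.
The varve at the sediment surface is 1919 CE, so the volcanic ash layer dates to 1919 − 504 = 1415 CE.

1415 CE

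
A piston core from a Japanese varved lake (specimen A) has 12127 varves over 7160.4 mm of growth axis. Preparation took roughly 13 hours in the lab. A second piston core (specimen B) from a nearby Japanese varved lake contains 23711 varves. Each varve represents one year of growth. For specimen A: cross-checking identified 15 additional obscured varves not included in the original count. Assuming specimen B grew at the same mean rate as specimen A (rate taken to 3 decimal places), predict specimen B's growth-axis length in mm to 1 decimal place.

Specimen A: adjusted count: 12127 + 15 = 12142 varves.
A: 7160.4 mm over 12142 years gives 7160.4 / 12142 ≈ 0.590 mm per year.
For B, 0.590 mm/year × 23711 years = 13989.5 mm.

13989.5 mm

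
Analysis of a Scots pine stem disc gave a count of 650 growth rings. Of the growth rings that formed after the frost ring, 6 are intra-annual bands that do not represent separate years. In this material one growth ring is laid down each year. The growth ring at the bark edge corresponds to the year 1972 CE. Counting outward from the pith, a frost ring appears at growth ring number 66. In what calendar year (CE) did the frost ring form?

1394 CE

Between growth ring 66 and the bark edge there are 650 − 66 = 584 growth rings.
Removing the 6 false growth rings leaves 584 − 6 = 578 true growth rings beyond the frost ring.
1972 − 578 = 1394 CE.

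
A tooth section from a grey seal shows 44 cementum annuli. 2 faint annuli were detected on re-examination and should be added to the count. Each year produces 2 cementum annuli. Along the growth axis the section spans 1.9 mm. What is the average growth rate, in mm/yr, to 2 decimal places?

True cementum annulus count = 44 + 2 = 46.
46 cementum annuli at 2 per year is 46 / 2 = 23 years.
1.9 mm over 23 years gives 1.9 / 23 ≈ 0.08 mm/yr.

0.08 mm/yr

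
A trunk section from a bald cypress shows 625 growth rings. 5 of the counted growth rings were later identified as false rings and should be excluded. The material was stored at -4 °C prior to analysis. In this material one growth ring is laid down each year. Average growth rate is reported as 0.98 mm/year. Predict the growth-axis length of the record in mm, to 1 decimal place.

607.6 mm

After corrections the count is 625 − 5 = 620 growth rings.
Length ≈ 0.98 × 620 = 607.6 mm.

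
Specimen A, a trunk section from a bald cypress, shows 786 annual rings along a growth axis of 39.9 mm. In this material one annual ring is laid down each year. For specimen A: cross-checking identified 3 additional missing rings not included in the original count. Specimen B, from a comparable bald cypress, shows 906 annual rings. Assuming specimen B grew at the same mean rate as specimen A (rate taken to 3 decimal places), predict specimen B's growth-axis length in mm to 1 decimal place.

46.2 mm

Specimen A: adjusted count: 786 + 3 = 789 annual rings.
A: Extension rate ≈ 39.9 / 789 = 0.051 mm per year.
B's length ≈ 0.051 × 906 = 46.2 mm.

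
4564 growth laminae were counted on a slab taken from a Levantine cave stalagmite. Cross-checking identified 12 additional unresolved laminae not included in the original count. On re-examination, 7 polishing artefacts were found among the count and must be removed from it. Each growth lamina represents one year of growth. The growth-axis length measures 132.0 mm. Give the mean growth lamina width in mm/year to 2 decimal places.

Correcting the raw count gives 4564 − 7 + 12 = 4569 true growth laminae.
132.0 mm over 4569 years gives 132.0 / 4569 ≈ 0.03 mm/year.

0.03 mm/year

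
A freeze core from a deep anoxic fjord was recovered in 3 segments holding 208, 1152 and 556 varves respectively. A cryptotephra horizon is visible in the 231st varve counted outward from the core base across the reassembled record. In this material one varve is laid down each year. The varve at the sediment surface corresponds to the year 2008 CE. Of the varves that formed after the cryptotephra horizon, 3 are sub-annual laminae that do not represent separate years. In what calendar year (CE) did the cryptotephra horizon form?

326 CE

Total varves = 208 + 1152 + 556 = 1916.
Between varve 231 and the sediment surface there are 1916 − 231 = 1685 varves.
1685 − 3 false = 1682 true varves after the cryptotephra horizon.
The varve at the sediment surface is 2008 CE, so the cryptotephra horizon dates to 2008 − 1682 = 326 CE.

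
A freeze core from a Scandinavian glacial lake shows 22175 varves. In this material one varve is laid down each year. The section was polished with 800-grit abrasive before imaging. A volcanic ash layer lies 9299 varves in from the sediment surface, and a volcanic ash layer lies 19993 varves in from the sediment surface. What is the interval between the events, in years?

Separation: 19993 − 9299 = 10694 varves.
One varve per year makes the interval 10694 years.

10694 years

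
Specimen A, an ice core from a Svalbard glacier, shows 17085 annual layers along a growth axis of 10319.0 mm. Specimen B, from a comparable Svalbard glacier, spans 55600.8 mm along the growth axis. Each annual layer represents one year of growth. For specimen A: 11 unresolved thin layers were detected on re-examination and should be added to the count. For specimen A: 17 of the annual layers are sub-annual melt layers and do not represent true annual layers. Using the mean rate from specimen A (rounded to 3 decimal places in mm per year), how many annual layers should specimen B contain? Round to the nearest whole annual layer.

Specimen A: correcting the raw count gives 17085 − 17 + 11 = 17079 true annual layers.
A: Mean rate = 10319.0 mm / 17079 years ≈ 0.604 mm/year.
For B, 55600.8 / 0.604 = 92054.30 years ≈ 92054 annual layers.

92054 annual layers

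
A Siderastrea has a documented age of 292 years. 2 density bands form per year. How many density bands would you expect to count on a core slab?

292 years at 2 density bands per year gives 292 × 2 = 584 density bands.
So 584 density bands should be present.

584 density bands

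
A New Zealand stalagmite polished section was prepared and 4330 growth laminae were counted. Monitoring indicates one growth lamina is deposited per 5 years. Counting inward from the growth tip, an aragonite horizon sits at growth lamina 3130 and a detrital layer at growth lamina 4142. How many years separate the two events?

Separation: 4142 − 3130 = 1012 growth laminae.
Multiplying by 5 years per growth lamina: 1012 × 5 = 5060 years.

5060 years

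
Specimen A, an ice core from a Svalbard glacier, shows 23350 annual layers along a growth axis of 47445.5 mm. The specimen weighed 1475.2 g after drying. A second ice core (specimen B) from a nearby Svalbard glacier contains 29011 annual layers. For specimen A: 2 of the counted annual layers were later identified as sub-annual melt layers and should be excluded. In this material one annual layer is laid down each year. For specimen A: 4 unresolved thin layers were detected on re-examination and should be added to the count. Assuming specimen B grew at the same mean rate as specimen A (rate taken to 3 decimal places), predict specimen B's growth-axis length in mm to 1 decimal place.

Specimen A: true annual layer count = 23350 − 2 + 4 = 23352.
A: Extension rate ≈ 47445.5 / 23352 = 2.032 mm/yr.
B's length ≈ 2.032 × 29011 = 58950.4 mm.

58950.4 mm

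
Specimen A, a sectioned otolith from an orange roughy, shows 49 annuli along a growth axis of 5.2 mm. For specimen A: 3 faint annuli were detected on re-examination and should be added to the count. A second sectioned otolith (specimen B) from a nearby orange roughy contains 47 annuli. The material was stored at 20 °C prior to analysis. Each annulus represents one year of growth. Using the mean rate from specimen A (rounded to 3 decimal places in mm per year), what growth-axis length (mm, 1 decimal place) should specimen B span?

4.7 mm

Specimen A: after corrections the count is 49 + 3 = 52 annuli.
A: Mean rate = 5.2 mm / 52 years ≈ 0.100 mm/year.
For B, 0.100 mm/year × 47 years = 4.7 mm.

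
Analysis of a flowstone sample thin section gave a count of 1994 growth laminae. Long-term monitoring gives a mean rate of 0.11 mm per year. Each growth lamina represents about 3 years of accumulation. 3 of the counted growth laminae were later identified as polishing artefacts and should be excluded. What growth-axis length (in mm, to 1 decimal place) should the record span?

657.0 mm

Correcting the raw count gives 1994 − 3 = 1991 true growth laminae.
Multiplying by 3 years per growth lamina: 1991 × 3 = 5973 years.
5973 years at 0.11 mm/year gives 0.11 × 5973 = 657.0 mm.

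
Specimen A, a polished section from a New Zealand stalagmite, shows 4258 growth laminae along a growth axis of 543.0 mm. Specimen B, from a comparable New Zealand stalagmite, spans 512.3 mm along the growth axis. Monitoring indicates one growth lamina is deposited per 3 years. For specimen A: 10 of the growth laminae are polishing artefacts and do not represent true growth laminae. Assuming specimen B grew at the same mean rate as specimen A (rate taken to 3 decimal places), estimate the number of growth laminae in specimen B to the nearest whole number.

Specimen A: adjusted count: 4258 − 10 = 4248 growth laminae.
Specimen A: 4248 growth laminae at 3 years each span 4248 × 3 = 12744 years.
A: 543.0 mm over 12744 years gives 543.0 / 12744 ≈ 0.043 mm/year.
For B, 512.3 / 0.043 = 11913.95 years; at 3 years per growth lamina that is 11913.95 / 3 ≈ 3971 growth laminae.

3971 growth laminae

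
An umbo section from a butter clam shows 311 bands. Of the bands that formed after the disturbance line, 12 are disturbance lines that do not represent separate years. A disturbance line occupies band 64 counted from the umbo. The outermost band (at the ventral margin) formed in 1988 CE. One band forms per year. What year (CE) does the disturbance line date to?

1753 CE

The disturbance line sits at band 64 from the umbo, so 311 − 64 = 247 bands formed after it.
Excluding 12 false bands: 247 − 12 = 235.
The band at the ventral margin is 1988 CE, so the disturbance line dates to 1988 − 235 = 1753 CE.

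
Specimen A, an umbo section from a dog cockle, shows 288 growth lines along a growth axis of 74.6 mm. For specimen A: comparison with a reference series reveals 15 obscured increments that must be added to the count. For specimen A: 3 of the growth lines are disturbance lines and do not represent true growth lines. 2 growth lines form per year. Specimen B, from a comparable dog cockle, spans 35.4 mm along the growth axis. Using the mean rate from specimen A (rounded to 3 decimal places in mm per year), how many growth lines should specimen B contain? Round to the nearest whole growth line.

142 growth lines

Specimen A: true growth line count = 288 − 3 + 15 = 300.
Specimen A: with 2 growth lines per year, 300 / 2 = 150 years.
A: Mean rate = 74.6 mm / 150 years ≈ 0.497 mm per year.
B spans 35.4 / 0.497 = 71.23 years; at 2 growth lines per year that is 71.23 × 2 ≈ 142 growth lines.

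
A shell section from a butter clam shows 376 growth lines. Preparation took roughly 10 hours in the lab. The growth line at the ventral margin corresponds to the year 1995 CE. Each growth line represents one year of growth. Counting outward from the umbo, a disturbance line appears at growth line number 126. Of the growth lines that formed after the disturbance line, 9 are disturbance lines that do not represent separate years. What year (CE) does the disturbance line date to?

1754 CE

376 − 126 = 250 growth lines lie beyond the disturbance line toward the ventral margin.
Excluding 9 false growth lines: 250 − 9 = 241.
The growth line at the ventral margin is 1995 CE, so the disturbance line dates to 1995 − 241 = 1754 CE.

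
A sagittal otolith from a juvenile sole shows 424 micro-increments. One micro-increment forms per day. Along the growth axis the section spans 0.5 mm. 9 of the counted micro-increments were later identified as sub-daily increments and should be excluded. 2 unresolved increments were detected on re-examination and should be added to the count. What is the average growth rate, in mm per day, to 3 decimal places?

Correcting the raw count gives 424 − 9 + 2 = 417 true micro-increments.
0.5 mm over 417 days gives 0.5 / 417 ≈ 0.001 mm per day.

0.001 mm per day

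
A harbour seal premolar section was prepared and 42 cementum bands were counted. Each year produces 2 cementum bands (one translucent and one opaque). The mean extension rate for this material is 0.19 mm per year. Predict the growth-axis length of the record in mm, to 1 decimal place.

4.0 mm

42 cementum bands at 2 per year is 42 / 2 = 21 years.
Predicted length = 0.19 mm/year × 21 years = 4.0 mm.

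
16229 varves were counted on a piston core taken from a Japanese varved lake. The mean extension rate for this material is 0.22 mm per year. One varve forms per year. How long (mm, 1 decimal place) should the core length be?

3570.4 mm

The record spans 16229 years at 0.22 mm per year.
Predicted length = 0.22 mm/year × 16229 years = 3570.4 mm.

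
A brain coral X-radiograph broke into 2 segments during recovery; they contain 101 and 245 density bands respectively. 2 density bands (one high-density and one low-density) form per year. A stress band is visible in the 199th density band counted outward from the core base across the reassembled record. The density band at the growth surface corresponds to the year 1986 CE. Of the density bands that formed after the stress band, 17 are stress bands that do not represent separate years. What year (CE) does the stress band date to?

1921 CE

Total density bands = 101 + 245 = 346.
The stress band sits at density band 199 from the core base, so 346 − 199 = 147 density bands formed after it.
Removing the 17 false density bands leaves 147 − 17 = 130 true density bands beyond the stress band.
130 density bands at 2 per year is 130 / 2 = 65 years.
Counting back 65 years from 1986 CE places the stress band in 1986 − 65 = 1921 CE.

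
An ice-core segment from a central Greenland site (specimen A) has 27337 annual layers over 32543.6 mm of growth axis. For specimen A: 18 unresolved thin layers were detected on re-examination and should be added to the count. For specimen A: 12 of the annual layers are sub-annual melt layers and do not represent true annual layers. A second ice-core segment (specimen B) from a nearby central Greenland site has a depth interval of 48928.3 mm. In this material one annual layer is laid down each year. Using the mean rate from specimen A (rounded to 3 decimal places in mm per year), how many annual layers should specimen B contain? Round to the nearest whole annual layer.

Specimen A: correcting the raw count gives 27337 − 12 + 18 = 27343 true annual layers.
A: 32543.6 mm over 27343 years gives 32543.6 / 27343 ≈ 1.190 mm per year.
B spans 48928.3 / 1.190 = 41116.22 years ≈ 41116 annual layers.

41116 annual layers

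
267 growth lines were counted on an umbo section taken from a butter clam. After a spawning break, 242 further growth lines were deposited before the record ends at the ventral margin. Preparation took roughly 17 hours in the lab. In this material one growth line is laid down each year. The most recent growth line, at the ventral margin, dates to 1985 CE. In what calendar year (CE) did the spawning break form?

1743 CE

242 growth lines post-date the spawning break.
Counting back 242 years from 1985 CE places the spawning break in 1985 − 242 = 1743 CE.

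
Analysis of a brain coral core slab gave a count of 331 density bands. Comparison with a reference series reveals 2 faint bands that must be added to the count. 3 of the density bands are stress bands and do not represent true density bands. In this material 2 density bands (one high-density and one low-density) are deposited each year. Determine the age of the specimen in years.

165 years

True density band count = 331 − 3 + 2 = 330.
Dividing by 2 density bands per year: 330 / 2 = 165 years.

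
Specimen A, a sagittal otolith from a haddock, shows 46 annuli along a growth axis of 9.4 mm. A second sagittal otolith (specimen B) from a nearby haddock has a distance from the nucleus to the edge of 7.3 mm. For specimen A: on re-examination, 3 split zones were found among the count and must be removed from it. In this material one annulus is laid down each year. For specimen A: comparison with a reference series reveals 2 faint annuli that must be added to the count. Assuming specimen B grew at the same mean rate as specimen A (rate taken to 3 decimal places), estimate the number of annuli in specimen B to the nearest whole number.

35 annuli

Specimen A: true annulus count = 46 − 3 + 2 = 45.
A: Mean rate = 9.4 mm / 45 years ≈ 0.209 mm/yr.
For B, 7.3 / 0.209 = 34.93 years ≈ 35 annuli.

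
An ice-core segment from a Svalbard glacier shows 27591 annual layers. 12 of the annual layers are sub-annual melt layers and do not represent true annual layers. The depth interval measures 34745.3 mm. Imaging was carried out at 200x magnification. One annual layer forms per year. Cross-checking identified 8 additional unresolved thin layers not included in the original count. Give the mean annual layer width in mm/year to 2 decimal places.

True annual layer count = 27591 − 12 + 8 = 27587.
Extension rate ≈ 34745.3 / 27587 = 1.26 mm/year.

1.26 mm/year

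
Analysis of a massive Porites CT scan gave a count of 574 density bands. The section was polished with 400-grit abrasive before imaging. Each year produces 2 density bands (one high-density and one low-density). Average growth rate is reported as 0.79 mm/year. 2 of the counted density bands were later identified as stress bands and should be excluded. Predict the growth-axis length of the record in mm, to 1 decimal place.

True density band count = 574 − 2 = 572.
572 density bands at 2 per year is 572 / 2 = 286 years.
Predicted length = 0.79 mm/year × 286 years = 225.9 mm.

225.9 mm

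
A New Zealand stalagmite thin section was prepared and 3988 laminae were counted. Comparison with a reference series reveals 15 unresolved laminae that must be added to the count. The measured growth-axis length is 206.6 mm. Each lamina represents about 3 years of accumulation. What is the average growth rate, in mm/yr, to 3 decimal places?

Adjusted count: 3988 + 15 = 4003 laminae.
4003 laminae at 3 years each span 4003 × 3 = 12009 years.
Extension rate ≈ 206.6 / 12009 = 0.017 mm/yr.

0.017 mm/yr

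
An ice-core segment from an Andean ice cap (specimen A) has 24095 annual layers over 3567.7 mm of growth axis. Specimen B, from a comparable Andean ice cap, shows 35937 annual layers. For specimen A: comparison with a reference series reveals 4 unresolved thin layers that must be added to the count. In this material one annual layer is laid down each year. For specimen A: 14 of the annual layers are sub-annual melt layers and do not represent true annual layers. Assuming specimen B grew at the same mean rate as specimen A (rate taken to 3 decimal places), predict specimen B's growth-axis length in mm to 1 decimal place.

Specimen A: correcting the raw count gives 24095 − 14 + 4 = 24085 true annual layers.
A: 3567.7 mm over 24085 years gives 3567.7 / 24085 ≈ 0.148 mm/yr.
For B, 0.148 mm/year × 35937 years = 5318.7 mm.

5318.7 mm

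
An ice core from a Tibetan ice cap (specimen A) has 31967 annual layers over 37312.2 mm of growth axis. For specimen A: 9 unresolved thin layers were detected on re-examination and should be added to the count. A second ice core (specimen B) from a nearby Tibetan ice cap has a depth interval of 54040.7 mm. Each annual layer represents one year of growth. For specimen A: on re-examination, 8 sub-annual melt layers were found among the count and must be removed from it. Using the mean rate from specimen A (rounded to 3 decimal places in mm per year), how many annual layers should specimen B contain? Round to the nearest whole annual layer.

46307 annual layers

Specimen A: true annual layer count = 31967 − 8 + 9 = 31968.
A: Extension rate ≈ 37312.2 / 31968 = 1.167 mm/year.
B spans 54040.7 / 1.167 = 46307.37 years ≈ 46307 annual layers.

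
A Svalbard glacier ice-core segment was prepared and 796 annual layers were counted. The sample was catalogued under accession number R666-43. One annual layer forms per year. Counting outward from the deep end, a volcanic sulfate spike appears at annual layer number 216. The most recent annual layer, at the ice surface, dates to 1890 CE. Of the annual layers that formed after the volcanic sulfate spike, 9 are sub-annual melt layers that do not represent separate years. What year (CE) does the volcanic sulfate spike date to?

Between annual layer 216 and the ice surface there are 796 − 216 = 580 annual layers.
Removing the 9 false annual layers leaves 580 − 9 = 571 true annual layers beyond the volcanic sulfate spike.
Counting back 571 years from 1890 CE places the volcanic sulfate spike in 1890 − 571 = 1319 CE.

1319 CE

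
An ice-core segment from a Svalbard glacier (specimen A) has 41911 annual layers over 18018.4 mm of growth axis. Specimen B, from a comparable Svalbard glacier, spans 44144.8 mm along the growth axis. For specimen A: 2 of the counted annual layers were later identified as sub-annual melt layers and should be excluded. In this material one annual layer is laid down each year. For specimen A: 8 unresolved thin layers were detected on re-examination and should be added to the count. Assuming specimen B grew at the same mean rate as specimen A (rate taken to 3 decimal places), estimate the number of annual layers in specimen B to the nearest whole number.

Specimen A: true annual layer count = 41911 − 2 + 8 = 41917.
A: Mean rate = 18018.4 mm / 41917 years ≈ 0.430 mm/year.
Specimen B: 44144.8 mm / 0.430 mm per year = 102662.33 years ≈ 102662 annual layers.

102662 annual layers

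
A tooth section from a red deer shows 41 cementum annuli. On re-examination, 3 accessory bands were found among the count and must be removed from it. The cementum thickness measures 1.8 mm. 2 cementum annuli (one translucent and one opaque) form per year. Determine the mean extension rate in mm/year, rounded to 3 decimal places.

After corrections the count is 41 − 3 = 38 cementum annuli.
Dividing by 2 cementum annuli per year: 38 / 2 = 19 years.
1.8 mm over 19 years gives 1.8 / 19 ≈ 0.095 mm/year.

0.095 mm/year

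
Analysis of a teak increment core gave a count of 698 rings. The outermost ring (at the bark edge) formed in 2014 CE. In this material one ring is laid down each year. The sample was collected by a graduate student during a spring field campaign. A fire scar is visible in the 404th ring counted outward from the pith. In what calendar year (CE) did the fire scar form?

Between ring 404 and the bark edge there are 698 − 404 = 294 rings.
Counting back 294 years from 2014 CE places the fire scar in 2014 − 294 = 1720 CE.

1720 CE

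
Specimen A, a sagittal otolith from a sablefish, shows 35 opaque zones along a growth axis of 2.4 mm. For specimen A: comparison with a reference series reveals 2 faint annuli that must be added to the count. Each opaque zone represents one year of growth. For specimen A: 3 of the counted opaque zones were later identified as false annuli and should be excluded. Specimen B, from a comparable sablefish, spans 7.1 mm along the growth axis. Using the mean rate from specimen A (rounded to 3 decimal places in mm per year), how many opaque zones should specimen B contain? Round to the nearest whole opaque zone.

Specimen A: true opaque zone count = 35 − 3 + 2 = 34.
A: Mean rate = 2.4 mm / 34 years ≈ 0.071 mm/yr.
B spans 7.1 / 0.071 = 100.00 years ≈ 100 opaque zones.

100 opaque zones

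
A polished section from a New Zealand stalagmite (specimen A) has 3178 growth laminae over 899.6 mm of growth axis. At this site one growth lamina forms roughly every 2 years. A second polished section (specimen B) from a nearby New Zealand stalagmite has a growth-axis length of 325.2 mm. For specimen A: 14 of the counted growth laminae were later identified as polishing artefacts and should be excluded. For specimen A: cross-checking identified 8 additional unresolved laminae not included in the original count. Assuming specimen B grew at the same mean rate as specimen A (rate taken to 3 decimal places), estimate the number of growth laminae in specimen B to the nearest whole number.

1145 growth laminae

Specimen A: correcting the raw count gives 3178 − 14 + 8 = 3172 true growth laminae.
Specimen A: at 2 years per growth lamina, 3172 × 2 = 6344 years.
A: Mean rate = 899.6 mm / 6344 years ≈ 0.142 mm/year.
For B, 325.2 / 0.142 = 2290.14 years; at 2 years per growth lamina that is 2290.14 / 2 ≈ 1145 growth laminae.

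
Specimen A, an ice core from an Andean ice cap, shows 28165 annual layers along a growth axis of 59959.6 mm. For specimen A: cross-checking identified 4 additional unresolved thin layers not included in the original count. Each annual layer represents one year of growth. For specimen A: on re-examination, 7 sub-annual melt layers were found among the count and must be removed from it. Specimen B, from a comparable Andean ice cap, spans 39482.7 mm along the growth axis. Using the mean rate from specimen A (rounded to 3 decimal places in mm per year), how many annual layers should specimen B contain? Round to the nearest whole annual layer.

Specimen A: after corrections the count is 28165 − 7 + 4 = 28162 annual layers.
A: Extension rate ≈ 59959.6 / 28162 = 2.129 mm/yr.
For B, 39482.7 / 2.129 = 18545.19 years ≈ 18545 annual layers.

18545 annual layers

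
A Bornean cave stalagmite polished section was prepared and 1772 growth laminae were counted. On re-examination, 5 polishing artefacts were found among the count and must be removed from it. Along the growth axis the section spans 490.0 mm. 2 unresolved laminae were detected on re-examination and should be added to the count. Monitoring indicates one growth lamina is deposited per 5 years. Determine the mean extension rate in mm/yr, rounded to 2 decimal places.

0.06 mm/yr

Correcting the raw count gives 1772 − 5 + 2 = 1769 true growth laminae.
Multiplying by 5 years per growth lamina: 1769 × 5 = 8845 years.
490.0 mm over 8845 years gives 490.0 / 8845 ≈ 0.06 mm/yr.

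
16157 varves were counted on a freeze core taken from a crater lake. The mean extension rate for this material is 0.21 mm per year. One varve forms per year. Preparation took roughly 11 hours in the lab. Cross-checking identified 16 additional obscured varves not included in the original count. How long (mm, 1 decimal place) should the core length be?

After corrections the count is 16157 + 16 = 16173 varves.
Predicted length = 0.21 mm/year × 16173 years = 3396.3 mm.

3396.3 mm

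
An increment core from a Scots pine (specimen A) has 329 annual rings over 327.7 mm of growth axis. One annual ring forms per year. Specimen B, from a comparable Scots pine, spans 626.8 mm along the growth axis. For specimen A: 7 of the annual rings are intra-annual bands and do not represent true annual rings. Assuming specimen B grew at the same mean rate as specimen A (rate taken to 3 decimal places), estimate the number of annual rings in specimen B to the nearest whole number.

616 annual rings

Specimen A: correcting the raw count gives 329 − 7 = 322 true annual rings.
A: Mean rate = 327.7 mm / 322 years ≈ 1.018 mm/year.
For B, 626.8 / 1.018 = 615.72 years ≈ 616 annual rings.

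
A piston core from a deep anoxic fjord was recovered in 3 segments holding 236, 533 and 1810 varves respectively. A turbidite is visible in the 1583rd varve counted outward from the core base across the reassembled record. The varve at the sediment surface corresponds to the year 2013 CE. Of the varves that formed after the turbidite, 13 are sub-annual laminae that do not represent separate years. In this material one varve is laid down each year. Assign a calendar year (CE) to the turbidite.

1030 CE

Total varves = 236 + 533 + 1810 = 2579.
2579 − 1583 = 996 varves lie beyond the turbidite toward the sediment surface.
996 − 13 false = 983 true varves after the turbidite.
Counting back 983 years from 2013 CE places the turbidite in 2013 − 983 = 1030 CE.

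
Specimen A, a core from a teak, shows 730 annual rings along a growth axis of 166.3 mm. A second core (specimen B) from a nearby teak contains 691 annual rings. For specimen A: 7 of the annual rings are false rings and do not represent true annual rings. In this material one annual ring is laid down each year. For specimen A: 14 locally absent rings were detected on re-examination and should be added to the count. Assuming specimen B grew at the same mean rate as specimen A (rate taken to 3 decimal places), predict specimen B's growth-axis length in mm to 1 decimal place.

156.2 mm

Specimen A: adjusted count: 730 − 7 + 14 = 737 annual rings.
A: Extension rate ≈ 166.3 / 737 = 0.226 mm per year.
Length of B = 0.226 × 691 = 156.2 mm.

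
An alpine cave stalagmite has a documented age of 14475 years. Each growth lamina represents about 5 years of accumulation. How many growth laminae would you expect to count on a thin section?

Expected growth laminae: 14475 / 5 = 2895.
So 2895 growth laminae should be present.

2895 growth laminae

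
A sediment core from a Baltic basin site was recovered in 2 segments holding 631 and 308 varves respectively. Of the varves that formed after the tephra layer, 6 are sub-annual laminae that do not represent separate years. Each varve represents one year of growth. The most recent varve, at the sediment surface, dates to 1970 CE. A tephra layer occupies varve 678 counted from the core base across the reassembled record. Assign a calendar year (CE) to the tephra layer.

Total varves = 631 + 308 = 939.
The tephra layer sits at varve 678 from the core base, so 939 − 678 = 261 varves formed after it.
261 − 6 false = 255 true varves after the tephra layer.
The varve at the sediment surface is 1970 CE, so the tephra layer dates to 1970 − 255 = 1715 CE.

1715 CE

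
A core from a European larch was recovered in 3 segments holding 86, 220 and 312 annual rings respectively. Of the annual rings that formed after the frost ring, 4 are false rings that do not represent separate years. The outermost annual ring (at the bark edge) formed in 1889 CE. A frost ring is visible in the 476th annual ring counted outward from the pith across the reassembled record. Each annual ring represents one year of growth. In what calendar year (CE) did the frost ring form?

1751 CE

Total annual rings = 86 + 220 + 312 = 618.
Between annual ring 476 and the bark edge there are 618 − 476 = 142 annual rings.
Removing the 4 false annual rings leaves 142 − 4 = 138 true annual rings beyond the frost ring.
1889 − 138 = 1751 CE.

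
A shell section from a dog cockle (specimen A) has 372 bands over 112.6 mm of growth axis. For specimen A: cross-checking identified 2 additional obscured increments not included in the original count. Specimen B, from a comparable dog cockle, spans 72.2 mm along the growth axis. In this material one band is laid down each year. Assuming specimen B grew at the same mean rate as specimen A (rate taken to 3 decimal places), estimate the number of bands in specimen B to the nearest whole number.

240 bands

Specimen A: true band count = 372 + 2 = 374.
A: Mean rate = 112.6 mm / 374 years ≈ 0.301 mm/year.
Specimen B: 72.2 mm / 0.301 mm per year = 239.87 years ≈ 240 bands.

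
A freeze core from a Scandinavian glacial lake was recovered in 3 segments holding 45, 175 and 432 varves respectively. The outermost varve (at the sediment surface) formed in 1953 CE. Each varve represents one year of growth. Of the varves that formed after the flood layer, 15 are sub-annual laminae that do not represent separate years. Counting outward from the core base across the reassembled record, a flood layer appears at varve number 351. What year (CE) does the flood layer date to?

Total varves = 45 + 175 + 432 = 652.
652 − 351 = 301 varves lie beyond the flood layer toward the sediment surface.
301 − 15 false = 286 true varves after the flood layer.
1953 − 286 = 1667 CE.

1667 CE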